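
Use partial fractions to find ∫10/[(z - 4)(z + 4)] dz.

Decompose: 10/[(z - 4)(z + 4)] = (5/4)/(z - 4) - (5/4)/(z + 4). Integrate each term: (5/4) ln|(z - 4)| - (5/4) ln|(z + 4)| + C


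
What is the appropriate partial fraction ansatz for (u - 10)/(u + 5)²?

Repeated linear factor: α/(u + 5) + β/(u + 5)²


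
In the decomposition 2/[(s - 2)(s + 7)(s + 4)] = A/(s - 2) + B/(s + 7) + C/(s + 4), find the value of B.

Cover-up at s = -7: B = 2/[(-7 - 2)(-7 + 4)] = 2/[(-9)(-3)] = 2/27


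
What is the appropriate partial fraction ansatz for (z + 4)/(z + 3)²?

Repeated linear factor: A/(z + 3) + B/(z + 3)²


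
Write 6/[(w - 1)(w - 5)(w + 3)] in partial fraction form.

Using cover-up method: α = -3/8, β = 3/16, γ = 3/16
Result: (-3/8)/(w - 1) + (3/16)/(w - 5) + (3/16)/(w + 3)


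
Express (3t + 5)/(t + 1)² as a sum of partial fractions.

(3t + 5) = α(t + 1) + β. At t = -1: β = 3·(-1) + 5 = 2. Coeff of t: α = 3
Result: 3/(t + 1) + 2/(t + 1)²


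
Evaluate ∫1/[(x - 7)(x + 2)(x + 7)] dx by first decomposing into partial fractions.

Cover-up: P = 1/126, Q = -1/45, R = 1/70. Decomposition: (1/126)/(x - 7) - (1/45)/(x + 2) + (1/70)/(x + 7). Integrate each term: (1/126) ln|(x - 7)| - (1/45) ln|(x + 2)| + (1/70) ln|(x + 7)| + C


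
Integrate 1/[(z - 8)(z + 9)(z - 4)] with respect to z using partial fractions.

Cover-up: A = 1/68, B = 1/221, C = -1/52. Decomposition: (1/68)/(z - 8) + (1/221)/(z + 9) - (1/52)/(z - 4). Integrate each term: (1/68) ln|(z - 8)| + (1/221) ln|(z + 9)| - (1/52) ln|(z - 4)| + C


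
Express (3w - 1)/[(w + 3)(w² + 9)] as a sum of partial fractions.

At w=-3: α = (3·(-3) - 1)/((-3)² + 9) = -5/9. β = -α = 5/9, γ = 3 - (-3)·α = 4/3
Result: (-5/9)/(w + 3) + ((5/9)w + 4/3)/(w² + 9)


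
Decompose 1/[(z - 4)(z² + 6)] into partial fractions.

Cover-up at z = 4: α = 1/(4² + 6) = 1/22. Then β = -α = -1/22, γ = -α·(0 + 4) = -2/11
Result: (1/22)/(z - 4) - ((1/22)z + 2/11)/(z² + 6)


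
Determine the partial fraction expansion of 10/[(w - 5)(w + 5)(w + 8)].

Using cover-up method: P = 1/13, Q = -1/3, R = 10/39
Result: (1/13)/(w - 5) - (1/3)/(w + 5) + (10/39)/(w + 8)


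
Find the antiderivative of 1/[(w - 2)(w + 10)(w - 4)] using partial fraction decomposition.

Cover-up: α = -1/24, β = 1/168, γ = 1/28. Decomposition: (-1/24)/(w - 2) + (1/168)/(w + 10) + (1/28)/(w - 4). Integrate each term: (-1/24) ln|(w - 2)| + (1/168) ln|(w + 10)| + (1/28) ln|(w - 4)| + C


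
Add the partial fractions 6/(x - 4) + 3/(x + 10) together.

Common denominator (x - 4)(x + 10). Numerator: 6(x + 10) + 3(x - 4) = (6x + 60) + (3x - 12) = 9x + 48
Result: (9x + 48)/[(x - 4)(x + 10)]


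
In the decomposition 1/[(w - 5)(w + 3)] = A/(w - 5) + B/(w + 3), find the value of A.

Cover-up at w = 5: A = 1/(5 + 3) = 1/8


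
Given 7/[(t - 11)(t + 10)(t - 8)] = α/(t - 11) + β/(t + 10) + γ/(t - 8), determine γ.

Cover-up at t = 8: γ = 7/[(8 - 11)(8 + 10)] = 7/[(-3)(18)] = -7/54


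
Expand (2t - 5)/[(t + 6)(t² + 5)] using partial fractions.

At t=-6: P = (2·(-6) - 5)/((-6)² + 5) = -17/41. Q = -P = 17/41, R = 2 - (-6)·P = -20/41
Result: (-17/41)/(t + 6) + ((17/41)t - 20/41)/(t² + 5)


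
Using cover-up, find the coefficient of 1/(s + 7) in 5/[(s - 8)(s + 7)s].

Cover (s + 7), set s=-7: 5/[(-7 - 8)(-7 - 0)] = 1/21


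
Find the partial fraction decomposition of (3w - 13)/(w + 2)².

(3w - 13) = P(w + 2) + Q. At w = -2: Q = 3·(-2) - 13 = -19. Coeff of w: P = 3
Result: 3/(w + 2) - 19/(w + 2)²


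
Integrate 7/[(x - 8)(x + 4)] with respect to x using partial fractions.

Decompose: 7/[(x - 8)(x + 4)] = (7/12)/(x - 8) - (7/12)/(x + 4). Integrate each term: (7/12) ln|(x - 8)| - (7/12) ln|(x + 4)| + C


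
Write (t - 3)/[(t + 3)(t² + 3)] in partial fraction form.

At t=-3: A = (1·(-3) - 3)/((-3)² + 3) = -1/2. B = -A = 1/2, C = 1 - (-3)·A = -1/2
Result: (-1/2)/(t + 3) + ((1/2)t - 1/2)/(t² + 3)


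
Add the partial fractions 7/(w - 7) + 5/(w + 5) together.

Common denominator (w - 7)(w + 5). Numerator: 7(w + 5) + 5(w - 7) = (7w + 35) + (5w - 35) = 12w
Result: (12w)/[(w - 7)(w + 5)]


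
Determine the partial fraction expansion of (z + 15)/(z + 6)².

(z + 15) = α(z + 6) + β. At z = -6: β = 1·(-6) + 15 = 9. Coeff of z: α = 1
Result: 1/(z + 6) + 9/(z + 6)²


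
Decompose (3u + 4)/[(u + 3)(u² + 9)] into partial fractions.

At u=-3: P = (3·(-3) + 4)/((-3)² + 9) = -5/18. Q = -P = 5/18, R = 3 - (-3)·P = 13/6
Result: (-5/18)/(u + 3) + ((5/18)u + 13/6)/(u² + 9)


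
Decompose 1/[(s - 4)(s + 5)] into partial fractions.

1/(s - 4)(s + 5) = α/(s - 4) + β/(s + 5). α = 1/(4 + 5) = 1/9, β = 1/(-5 - 4) = -1/9
Result: (1/9)/(s - 4) - (1/9)/(s + 5)


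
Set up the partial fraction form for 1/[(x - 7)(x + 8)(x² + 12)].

Two linear + quadratic: α/(x - 7) + β/(x + 8) + (γx + δ)/(x² + 12)


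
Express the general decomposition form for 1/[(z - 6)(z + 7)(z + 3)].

Three distinct linear factors: P/(z - 6) + Q/(z + 7) + R/(z + 3)


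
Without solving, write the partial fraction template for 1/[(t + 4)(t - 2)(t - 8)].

Three distinct linear factors: A/(t + 4) + B/(t - 2) + C/(t - 8)


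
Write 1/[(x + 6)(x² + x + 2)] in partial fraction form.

Cover-up at x = -6: P = 1/((-6)² + 1·(-6) + 2) = 1/32. Then Q = -P = -1/32, R = -P·(1 - 6) = 5/32
Result: (1/32)/(x + 6) - ((1/32)x - 5/32)/(x² + x + 2)


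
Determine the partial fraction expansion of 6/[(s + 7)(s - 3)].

6/(s + 7)(s - 3) = α/(s + 7) + β/(s - 3). α = 6/(-7 - 3) = -3/5, β = 6/(3 + 7) = 3/5
Result: (-3/5)/(s + 7) + (3/5)/(s - 3)


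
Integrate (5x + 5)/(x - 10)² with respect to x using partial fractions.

Decompose: α = 5, β = 5·10 + 5 = 55, so (5x + 5)/(x - 10)² = 5/(x - 10) + 55/(x - 10)². Integrate: ∫ α/(x - 10) dx = 5 ln|(x - 10)|; ∫ β/(x - 10)² dx = -55/(x - 10). Sum: 5 ln|(x - 10)| - 55/(x - 10) + C


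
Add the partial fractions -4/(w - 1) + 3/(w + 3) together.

Common denominator (w - 1)(w + 3). Numerator: -4(w + 3) + 3(w - 1) = (-4w - 12) + (3w - 3) = -w - 15
Result: (-w - 15)/[(w - 1)(w + 3)]


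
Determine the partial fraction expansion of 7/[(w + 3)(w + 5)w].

Using cover-up method: A = -7/6, B = 7/10, C = 7/15
Result: (-7/6)/(w + 3) + (7/10)/(w + 5) + (7/15)/w


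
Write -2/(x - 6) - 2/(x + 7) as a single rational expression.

Common denominator (x - 6)(x + 7). Numerator: -2(x + 7) - 2(x - 6) = (-2x - 14) - (2x - 12) = -4x - 2
Result: (-4x - 2)/[(x - 6)(x + 7)]


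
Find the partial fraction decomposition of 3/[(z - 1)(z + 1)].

3/(z - 1)(z + 1) = α/(z - 1) + β/(z + 1). α = 3/(1 + 1) = 3/2, β = 3/(-1 - 1) = -3/2
Result: (3/2)/(z - 1) - (3/2)/(z + 1)


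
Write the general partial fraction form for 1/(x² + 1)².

Repeated quadratic factor: (αx + β)/(x² + 1) + (γx + δ)/(x² + 1)²


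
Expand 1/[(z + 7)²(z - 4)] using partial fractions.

Cover-up at z=4: γ = 1/(4 + 7)² = 1/121. Cover-up at z=-7: β = 1/(-7 - 4) = -1/11. Comparing z² coeff: α = -γ = -1/121
Result: (-1/121)/(z + 7) - (1/11)/(z + 7)² + (1/121)/(z - 4)


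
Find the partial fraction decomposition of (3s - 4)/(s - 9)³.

(3s - 4) = α(s - 9)² + β(s - 9) + γ. At s = 9: γ = 3·9 - 4 = 23. Coefficients: α = 0, β = 3
Result: 3/(s - 9)² + 23/(s - 9)³


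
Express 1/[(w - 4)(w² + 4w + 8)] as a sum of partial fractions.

Cover-up at w = 4: α = 1/(4² + 4·4 + 8) = 1/40. Then β = -α = -1/40, γ = -α·(4 + 4) = -1/5
Result: (1/40)/(w - 4) - ((1/40)w + 1/5)/(w² + 4w + 8)


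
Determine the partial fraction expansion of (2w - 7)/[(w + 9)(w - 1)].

At w=-9: P = (2·(-9) - 7)/(-9 - 1) = 5/2. At w=1: Q = (2·1 - 7)/(1 + 9) = -1/2
Result: (5/2)/(w + 9) - (1/2)/(w - 1)


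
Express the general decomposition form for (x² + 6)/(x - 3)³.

Repeated linear factor (power 3): A/(x - 3) + B/(x - 3)² + C/(x - 3)³


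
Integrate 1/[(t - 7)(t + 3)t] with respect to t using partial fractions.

Cover-up: A = 1/70, B = 1/30, C = -1/21. Decomposition: (1/70)/(t - 7) + (1/30)/(t + 3) - (1/21)/t. Integrate each term: (1/70) ln|(t - 7)| + (1/30) ln|(t + 3)| - (1/21) ln|t| + C


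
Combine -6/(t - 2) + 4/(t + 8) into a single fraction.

Common denominator (t - 2)(t + 8). Numerator: -6(t + 8) + 4(t - 2) = (-6t - 48) + (4t - 8) = -2t - 56
Result: (-2t - 56)/[(t - 2)(t + 8)]


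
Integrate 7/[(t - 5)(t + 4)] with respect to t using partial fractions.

Decompose: 7/[(t - 5)(t + 4)] = (7/9)/(t - 5) - (7/9)/(t + 4). Integrate each term: (7/9) ln|(t - 5)| - (7/9) ln|(t + 4)| + C


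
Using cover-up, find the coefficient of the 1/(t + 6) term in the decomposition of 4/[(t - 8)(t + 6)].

Cover (t + 6), set t=-6: 4/((t - 8) at t=-6) = 4/(-14) = -2/7


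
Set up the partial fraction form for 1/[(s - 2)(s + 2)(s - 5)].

Three distinct linear factors: P/(s - 2) + Q/(s + 2) + R/(s - 5)


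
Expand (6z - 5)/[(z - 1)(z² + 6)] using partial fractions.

At z=1: α = (6·1 - 5)/(1² + 6) = 1/7. β = -α = -1/7, γ = 6 - 1·α = 41/7
Result: (1/7)/(z - 1) - ((1/7)z - 41/7)/(z² + 6)


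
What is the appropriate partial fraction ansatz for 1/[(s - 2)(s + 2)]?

Distinct linear factors: A/(s - 2) + B/(s + 2)


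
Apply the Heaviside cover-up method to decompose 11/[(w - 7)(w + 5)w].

Cover (w - 7), w=7: A = 11/[(7 + 5)(7 - 0)] = 11/84. Cover (w + 5), w=-5: B = 11/[(-5 - 7)(-5 - 0)] = 11/60. Cover w, w=0: C = 11/[(0 - 7)(0 + 5)] = -11/35.
Result: (11/84)/(w - 7) + (11/60)/(w + 5) - (11/35)/w


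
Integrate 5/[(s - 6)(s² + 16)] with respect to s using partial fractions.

Cover-up at s=6: α = 5/(6²+16) = 5/52. Coeff matching: β = -5/52, γ = -15/26. Decomposition: (5/52)/(s - 6) - ((5/52)s + 15/26)/(s² + 16). Integrate: linear → ln, quadratic → (1/2)ln + arctan: (5/52) ln|(s - 6)| - (5/104) ln(s² + 16) - (15/104) arctan(s/4) + C


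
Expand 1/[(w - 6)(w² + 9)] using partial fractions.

Cover-up at w = 6: A = 1/(6² + 9) = 1/45. Then B = -A = -1/45, C = -A·(0 + 6) = -2/15
Result: (1/45)/(w - 6) - ((1/45)w + 2/15)/(w² + 9)


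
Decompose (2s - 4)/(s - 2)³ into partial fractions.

(2s - 4) = P(s - 2)² + Q(s - 2) + R. At s = 2: R = 2·2 - 4 = 0. Coefficients: P = 0, Q = 2
Result: 2/(s - 2)²


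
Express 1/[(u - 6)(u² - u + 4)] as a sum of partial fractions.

Cover-up at u = 6: α = 1/(6² - 1·6 + 4) = 1/34. Then β = -α = -1/34, γ = -α·(-1 + 6) = -5/34
Result: (1/34)/(u - 6) - ((1/34)u + 5/34)/(u² - u + 4)


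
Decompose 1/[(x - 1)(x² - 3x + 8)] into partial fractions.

Cover-up at x = 1: P = 1/(1² - 3·1 + 8) = 1/6. Then Q = -P = -1/6, R = -P·(-3 + 1) = 1/3
Result: (1/6)/(x - 1) - ((1/6)x - 1/3)/(x² - 3x + 8)


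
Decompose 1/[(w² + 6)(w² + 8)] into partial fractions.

Coefficient matching gives P = R = 0, Q = 1/(8-6) = 1/2, S = -Q = -1/2
Result: (1/2)/(w² + 6) - (1/2)/(w² + 8)


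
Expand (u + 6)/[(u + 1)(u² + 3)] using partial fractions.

At u=-1: P = (1·(-1) + 6)/((-1)² + 3) = 5/4. Q = -P = -5/4, R = 1 - (-1)·P = 9/4
Result: (5/4)/(u + 1) - ((5/4)u - 9/4)/(u² + 3)


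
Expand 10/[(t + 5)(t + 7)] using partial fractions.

10/(t + 5)(t + 7) = α/(t + 5) + β/(t + 7). α = 10/(-5 + 7) = 5, β = 10/(-7 + 5) = -5
Result: 5/(t + 5) - 5/(t + 7)


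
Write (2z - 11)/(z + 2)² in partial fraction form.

(2z - 11) = A(z + 2) + B. At z = -2: B = 2·(-2) - 11 = -15. Coeff of z: A = 2
Result: 2/(z + 2) - 15/(z + 2)²


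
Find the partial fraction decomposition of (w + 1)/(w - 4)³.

(w + 1) = α(w - 4)² + β(w - 4) + γ. At w = 4: γ = 1·4 + 1 = 5. Coefficients: α = 0, β = 1
Result: 1/(w - 4)² + 5/(w - 4)³


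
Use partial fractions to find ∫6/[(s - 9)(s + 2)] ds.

Decompose: 6/[(s - 9)(s + 2)] = (6/11)/(s - 9) - (6/11)/(s + 2). Integrate each term: (6/11) ln|(s - 9)| - (6/11) ln|(s + 2)| + C


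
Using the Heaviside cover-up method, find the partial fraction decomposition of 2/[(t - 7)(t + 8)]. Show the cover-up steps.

Cover (t - 7): set t=7, get A = 2/(7 + 8) = 2/15. Cover (t + 8): set t=-8, get B = 2/(-8 - 7) = -2/15.
Result: (2/15)/(t - 7) - (2/15)/(t + 8)


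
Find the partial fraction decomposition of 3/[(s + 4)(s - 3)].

3/(s + 4)(s - 3) = P/(s + 4) + Q/(s - 3). P = 3/(-4 - 3) = -3/7, Q = 3/(3 + 4) = 3/7
Result: (-3/7)/(s + 4) + (3/7)/(s - 3)


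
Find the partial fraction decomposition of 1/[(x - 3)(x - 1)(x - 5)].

Using cover-up method: α = -1/4, β = 1/8, γ = 1/8
Result: (-1/4)/(x - 3) + (1/8)/(x - 1) + (1/8)/(x - 5)


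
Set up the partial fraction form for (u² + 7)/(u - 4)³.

Repeated linear factor (power 3): α/(u - 4) + β/(u - 4)² + γ/(u - 4)³


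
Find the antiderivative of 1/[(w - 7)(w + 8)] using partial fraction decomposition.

Decompose: 1/[(w - 7)(w + 8)] = (1/15)/(w - 7) - (1/15)/(w + 8). Integrate each term: (1/15) ln|(w - 7)| - (1/15) ln|(w + 8)| + C


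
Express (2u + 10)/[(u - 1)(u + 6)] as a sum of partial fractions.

At u=1: α = (2·1 + 10)/(1 + 6) = 12/7. At u=-6: β = (2·(-6) + 10)/(-6 - 1) = 2/7
Result: (12/7)/(u - 1) + (2/7)/(u + 6)


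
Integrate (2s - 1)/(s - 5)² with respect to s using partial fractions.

Decompose: A = 2, B = 2·5 - 1 = 9, so (2s - 1)/(s - 5)² = 2/(s - 5) + 9/(s - 5)². Integrate: ∫ A/(s - 5) ds = 2 ln|(s - 5)|; ∫ B/(s - 5)² ds = -9/(s - 5). Sum: 2 ln|(s - 5)| - 9/(s - 5) + C


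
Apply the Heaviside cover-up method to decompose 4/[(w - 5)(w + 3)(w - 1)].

Cover (w - 5), w=5: P = 4/[(5 + 3)(5 - 1)] = 1/8. Cover (w + 3), w=-3: Q = 4/[(-3 - 5)(-3 - 1)] = 1/8. Cover (w - 1), w=1: R = 4/[(1 - 5)(1 + 3)] = -1/4.
Result: (1/8)/(w - 5) + (1/8)/(w + 3) - (1/4)/(w - 1)


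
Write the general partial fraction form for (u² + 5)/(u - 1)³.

Repeated linear factor (power 3): A/(u - 1) + B/(u - 1)² + C/(u - 1)³


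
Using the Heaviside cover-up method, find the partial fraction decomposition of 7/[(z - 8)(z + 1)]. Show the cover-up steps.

Cover (z - 8): set z=8, get α = 7/(8 + 1) = 7/9. Cover (z + 1): set z=-1, get β = 7/(-1 - 8) = -7/9.
Result: (7/9)/(z - 8) - (7/9)/(z + 1)


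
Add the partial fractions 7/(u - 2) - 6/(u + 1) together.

Common denominator (u - 2)(u + 1). Numerator: 7(u + 1) - 6(u - 2) = (7u + 7) - (6u - 12) = u + 19
Result: (u + 19)/[(u - 2)(u + 1)]


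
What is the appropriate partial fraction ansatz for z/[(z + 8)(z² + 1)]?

Linear + irreducible quadratic: α/(z + 8) + (βz + γ)/(z² + 1)


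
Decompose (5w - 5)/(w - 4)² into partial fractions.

(5w - 5) = P(w - 4) + Q. At w = 4: Q = 5·4 - 5 = 15. Coeff of w: P = 5
Result: 5/(w - 4) + 15/(w - 4)²


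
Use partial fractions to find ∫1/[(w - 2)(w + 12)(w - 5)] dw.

Cover-up: α = -1/42, β = 1/238, γ = 1/51. Decomposition: (-1/42)/(w - 2) + (1/238)/(w + 12) + (1/51)/(w - 5). Integrate each term: (-1/42) ln|(w - 2)| + (1/238) ln|(w + 12)| + (1/51) ln|(w - 5)| + C


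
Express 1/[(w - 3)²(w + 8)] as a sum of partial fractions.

Cover-up at w=-8: γ = 1/(-8 - 3)² = 1/121. Cover-up at w=3: β = 1/(3 + 8) = 1/11. Comparing w² coeff: α = -γ = -1/121
Result: (-1/121)/(w - 3) + (1/11)/(w - 3)² + (1/121)/(w + 8)


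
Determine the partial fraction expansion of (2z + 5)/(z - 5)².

(2z + 5) = A(z - 5) + B. At z = 5: B = 2·5 + 5 = 15. Coeff of z: A = 2
Result: 2/(z - 5) + 15/(z - 5)²


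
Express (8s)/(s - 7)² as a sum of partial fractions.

(8s) = P(s - 7) + Q. At s = 7: Q = 8·7 + 0 = 56. Coeff of s: P = 8
Result: 8/(s - 7) + 56/(s - 7)²


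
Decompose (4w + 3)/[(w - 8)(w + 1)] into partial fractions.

At w=8: P = (4·8 + 3)/(8 + 1) = 35/9. At w=-1: Q = (4·(-1) + 3)/(-1 - 8) = 1/9
Result: (35/9)/(w - 8) + (1/9)/(w + 1)


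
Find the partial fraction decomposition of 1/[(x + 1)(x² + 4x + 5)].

Cover-up at x = -1: A = 1/((-1)² + 4·(-1) + 5) = 1/2. Then B = -A = -1/2, C = -A·(4 - 1) = -3/2
Result: (1/2)/(x + 1) - ((1/2)x + 3/2)/(x² + 4x + 5)


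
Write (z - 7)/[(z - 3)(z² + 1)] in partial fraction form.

At z=3: α = (1·3 - 7)/(3² + 1) = -2/5. β = -α = 2/5, γ = 1 - 3·α = 11/5
Result: (-2/5)/(z - 3) + ((2/5)z + 11/5)/(z² + 1)


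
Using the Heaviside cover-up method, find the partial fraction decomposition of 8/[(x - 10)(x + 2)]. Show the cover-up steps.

Cover (x - 10): set x=10, get A = 8/(10 + 2) = 2/3. Cover (x + 2): set x=-2, get B = 8/(-2 - 10) = -2/3.
Result: (2/3)/(x - 10) - (2/3)/(x + 2)


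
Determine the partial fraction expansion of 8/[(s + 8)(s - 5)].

8/(s + 8)(s - 5) = α/(s + 8) + β/(s - 5). α = 8/(-8 - 5) = -8/13, β = 8/(5 + 8) = 8/13
Result: (-8/13)/(s + 8) + (8/13)/(s - 5)


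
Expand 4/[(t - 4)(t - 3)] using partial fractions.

4/(t - 4)(t - 3) = α/(t - 4) + β/(t - 3). α = 4/(4 - 3) = 4, β = 4/(3 - 4) = -4
Result: 4/(t - 4) - 4/(t - 3)


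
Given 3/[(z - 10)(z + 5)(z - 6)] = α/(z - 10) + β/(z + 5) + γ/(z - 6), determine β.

Cover-up at z = -5: β = 3/[(-5 - 10)(-5 - 6)] = 3/[(-15)(-11)] = 3/165 = 1/55


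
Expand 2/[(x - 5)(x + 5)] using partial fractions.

2/(x - 5)(x + 5) = P/(x - 5) + Q/(x + 5). P = 2/(5 + 5) = 1/5, Q = 2/(-5 - 5) = -1/5
Result: (1/5)/(x - 5) - (1/5)/(x + 5)


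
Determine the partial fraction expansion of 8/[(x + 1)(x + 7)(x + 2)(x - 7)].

Using Heaviside cover-up: (-1/6)/(x + 1) - (2/105)/(x + 7) + (8/45)/(x + 2) + (1/126)/(x - 7)


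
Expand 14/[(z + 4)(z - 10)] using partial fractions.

14/(z + 4)(z - 10) = P/(z + 4) + Q/(z - 10). P = 14/(-4 - 10) = -1, Q = 14/(10 + 4) = 1
Result: -1/(z + 4) + 1/(z - 10)


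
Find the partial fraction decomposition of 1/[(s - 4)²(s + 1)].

Cover-up at s=-1: R = 1/(-1 - 4)² = 1/25. Cover-up at s=4: Q = 1/(4 + 1) = 1/5. Comparing s² coeff: P = -R = -1/25
Result: (-1/25)/(s - 4) + (1/5)/(s - 4)² + (1/25)/(s + 1)


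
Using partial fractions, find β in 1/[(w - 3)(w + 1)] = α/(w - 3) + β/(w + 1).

Cover-up at w = -1: β = 1/(-1 - 3) = -1/4


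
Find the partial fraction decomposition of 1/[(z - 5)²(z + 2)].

Cover-up at z=-2: C = 1/(-2 - 5)² = 1/49. Cover-up at z=5: B = 1/(5 + 2) = 1/7. Comparing z² coeff: A = -C = -1/49
Result: (-1/49)/(z - 5) + (1/7)/(z - 5)² + (1/49)/(z + 2)


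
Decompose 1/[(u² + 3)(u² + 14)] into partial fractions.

Coefficient matching gives P = R = 0, Q = 1/(14-3) = 1/11, S = -Q = -1/11
Result: (1/11)/(u² + 3) - (1/11)/(u² + 14)


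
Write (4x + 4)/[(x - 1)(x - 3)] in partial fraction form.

At x=1: A = (4·1 + 4)/(1 - 3) = -4. At x=3: B = (4·3 + 4)/(3 - 1) = 8
Result: -4/(x - 1) + 8/(x - 3)


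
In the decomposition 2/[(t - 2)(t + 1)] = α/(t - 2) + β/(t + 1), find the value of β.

Cover-up at t = -1: β = 2/(-1 - 2) = -2/3


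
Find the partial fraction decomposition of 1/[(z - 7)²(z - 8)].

Cover-up at z=8: γ = 1/(8 - 7)² = 1. Cover-up at z=7: β = 1/(7 - 8) = -1. Comparing z² coeff: α = -γ = -1
Result: -1/(z - 7) - 1/(z - 7)² + 1/(z - 8)


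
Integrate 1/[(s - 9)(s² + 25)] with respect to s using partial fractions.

Cover-up at s=9: A = 1/(9²+25) = 1/106. Coeff matching: B = -1/106, C = -9/106. Decomposition: (1/106)/(s - 9) - ((1/106)s + 9/106)/(s² + 25). Integrate: linear → ln, quadratic → (1/2)ln + arctan: (1/106) ln|(s - 9)| - (1/212) ln(s² + 25) - (9/530) arctan(s/5) + C


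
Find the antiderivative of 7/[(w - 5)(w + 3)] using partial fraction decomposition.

Decompose: 7/[(w - 5)(w + 3)] = (7/8)/(w - 5) - (7/8)/(w + 3). Integrate each term: (7/8) ln|(w - 5)| - (7/8) ln|(w + 3)| + C


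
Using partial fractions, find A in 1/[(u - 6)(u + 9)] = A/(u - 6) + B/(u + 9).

Cover-up at u = 6: A = 1/(6 + 9) = 1/15


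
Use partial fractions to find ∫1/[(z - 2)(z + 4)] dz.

Decompose: 1/[(z - 2)(z + 4)] = (1/6)/(z - 2) - (1/6)/(z + 4). Integrate each term: (1/6) ln|(z - 2)| - (1/6) ln|(z + 4)| + C


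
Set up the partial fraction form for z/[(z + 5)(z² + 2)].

Linear + irreducible quadratic: A/(z + 5) + (Bz + C)/(z² + 2)


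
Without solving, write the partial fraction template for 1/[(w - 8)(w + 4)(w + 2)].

Three distinct linear factors: A/(w - 8) + B/(w + 4) + C/(w + 2)


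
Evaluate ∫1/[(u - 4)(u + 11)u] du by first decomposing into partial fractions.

Cover-up: P = 1/60, Q = 1/165, R = -1/44. Decomposition: (1/60)/(u - 4) + (1/165)/(u + 11) - (1/44)/u. Integrate each term: (1/60) ln|(u - 4)| + (1/165) ln|(u + 11)| - (1/44) ln|u| + C


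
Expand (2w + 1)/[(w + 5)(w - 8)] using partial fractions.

At w=-5: α = (2·(-5) + 1)/(-5 - 8) = 9/13. At w=8: β = (2·8 + 1)/(8 + 5) = 17/13
Result: (9/13)/(w + 5) + (17/13)/(w - 8)


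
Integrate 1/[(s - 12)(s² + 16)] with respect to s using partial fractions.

Cover-up at s=12: α = 1/(12²+16) = 1/160. Coeff matching: β = -1/160, γ = -3/40. Decomposition: (1/160)/(s - 12) - ((1/160)s + 3/40)/(s² + 16). Integrate: linear → ln, quadratic → (1/2)ln + arctan: (1/160) ln|(s - 12)| - (1/320) ln(s² + 16) - (3/160) arctan(s/4) + C


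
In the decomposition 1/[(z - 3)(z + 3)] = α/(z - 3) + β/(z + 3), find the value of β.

Cover-up at z = -3: β = 1/(-3 - 3) = -1/6


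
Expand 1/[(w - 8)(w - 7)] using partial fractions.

1/(w - 8)(w - 7) = α/(w - 8) + β/(w - 7). α = 1/(8 - 7) = 1, β = 1/(7 - 8) = -1
Result: 1/(w - 8) - 1/(w - 7)


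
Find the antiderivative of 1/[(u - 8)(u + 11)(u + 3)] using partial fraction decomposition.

Cover-up: P = 1/209, Q = 1/152, R = -1/88. Decomposition: (1/209)/(u - 8) + (1/152)/(u + 11) - (1/88)/(u + 3). Integrate each term: (1/209) ln|(u - 8)| + (1/152) ln|(u + 11)| - (1/88) ln|(u + 3)| + C


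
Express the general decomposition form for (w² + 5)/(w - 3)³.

Repeated linear factor (power 3): A/(w - 3) + B/(w - 3)² + C/(w - 3)³


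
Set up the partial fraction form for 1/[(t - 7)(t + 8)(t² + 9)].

Two linear + quadratic: P/(t - 7) + Q/(t + 8) + (Rt + S)/(t² + 9)


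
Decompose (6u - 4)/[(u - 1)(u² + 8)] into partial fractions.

At u=1: α = (6·1 - 4)/(1² + 8) = 2/9. β = -α = -2/9, γ = 6 - 1·α = 52/9
Result: (2/9)/(u - 1) - ((2/9)u - 52/9)/(u² + 8)


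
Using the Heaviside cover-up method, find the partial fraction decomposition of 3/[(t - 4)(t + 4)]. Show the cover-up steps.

Cover (t - 4): set t=4, get α = 3/(4 + 4) = 3/8. Cover (t + 4): set t=-4, get β = 3/(-4 - 4) = -3/8.
Result: (3/8)/(t - 4) - (3/8)/(t + 4)


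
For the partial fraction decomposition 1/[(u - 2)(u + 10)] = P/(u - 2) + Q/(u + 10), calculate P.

Cover-up at u = 2: P = 1/(2 + 10) = 1/12


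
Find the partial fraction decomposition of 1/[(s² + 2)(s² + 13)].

Coefficient matching gives A = C = 0, B = 1/(13-2) = 1/11, D = -B = -1/11
Result: (1/11)/(s² + 2) - (1/11)/(s² + 13)


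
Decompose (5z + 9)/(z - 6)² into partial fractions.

(5z + 9) = P(z - 6) + Q. At z = 6: Q = 5·6 + 9 = 39. Coeff of z: P = 5
Result: 5/(z - 6) + 39/(z - 6)²


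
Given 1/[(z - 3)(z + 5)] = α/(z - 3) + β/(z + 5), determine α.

Cover-up at z = 3: α = 1/(3 + 5) = 1/8


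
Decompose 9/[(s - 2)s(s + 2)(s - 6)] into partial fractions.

Using Heaviside cover-up: (-9/32)/(s - 2) + (3/8)/s - (9/64)/(s + 2) + (3/64)/(s - 6)


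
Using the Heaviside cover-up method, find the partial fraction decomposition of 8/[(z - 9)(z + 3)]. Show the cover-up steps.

Cover (z - 9): set z=9, get P = 8/(9 + 3) = 2/3. Cover (z + 3): set z=-3, get Q = 8/(-3 - 9) = -2/3.
Result: (2/3)/(z - 9) - (2/3)/(z + 3)


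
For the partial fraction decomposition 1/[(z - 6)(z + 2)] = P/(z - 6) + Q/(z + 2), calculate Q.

Cover-up at z = -2: Q = 1/(-2 - 6) = -1/8


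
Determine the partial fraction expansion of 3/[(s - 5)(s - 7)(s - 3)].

Using cover-up method: A = -3/4, B = 3/8, C = 3/8
Result: (-3/4)/(s - 5) + (3/8)/(s - 7) + (3/8)/(s - 3)


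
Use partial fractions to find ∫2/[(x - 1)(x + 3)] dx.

Decompose: 2/[(x - 1)(x + 3)] = (1/2)/(x - 1) - (1/2)/(x + 3). Integrate each term: (1/2) ln|(x - 1)| - (1/2) ln|(x + 3)| + C


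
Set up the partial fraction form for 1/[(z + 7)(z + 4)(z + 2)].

Three distinct linear factors: P/(z + 7) + Q/(z + 4) + R/(z + 2)


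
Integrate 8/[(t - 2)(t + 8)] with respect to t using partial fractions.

Decompose: 8/[(t - 2)(t + 8)] = (4/5)/(t - 2) - (4/5)/(t + 8). Integrate each term: (4/5) ln|(t - 2)| - (4/5) ln|(t + 8)| + C


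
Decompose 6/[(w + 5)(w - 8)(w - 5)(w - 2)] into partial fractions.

Using Heaviside cover-up: (-3/455)/(w + 5) + (1/39)/(w - 8) - (1/15)/(w - 5) + (1/21)/(w - 2)


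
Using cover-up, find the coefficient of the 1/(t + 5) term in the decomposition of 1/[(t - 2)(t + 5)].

Cover (t + 5), set t=-5: 1/((t - 2) at t=-5) = 1/(-7) = -1/7


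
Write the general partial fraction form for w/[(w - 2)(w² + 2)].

Linear + irreducible quadratic: A/(w - 2) + (Bw + C)/(w² + 2)


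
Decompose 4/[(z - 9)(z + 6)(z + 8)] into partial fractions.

Using cover-up method: A = 4/255, B = -2/15, C = 2/17
Result: (4/255)/(z - 9) - (2/15)/(z + 6) + (2/17)/(z + 8)


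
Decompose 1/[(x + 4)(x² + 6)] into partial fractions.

Cover-up at x = -4: P = 1/((-4)² + 6) = 1/22. Then Q = -P = -1/22, R = -P·(0 - 4) = 2/11
Result: (1/22)/(x + 4) - ((1/22)x - 2/11)/(x² + 6)


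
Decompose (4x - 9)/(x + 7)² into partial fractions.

(4x - 9) = P(x + 7) + Q. At x = -7: Q = 4·(-7) - 9 = -37. Coeff of x: P = 4
Result: 4/(x + 7) - 37/(x + 7)²


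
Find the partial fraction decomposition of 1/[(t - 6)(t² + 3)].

Cover-up at t = 6: P = 1/(6² + 3) = 1/39. Then Q = -P = -1/39, R = -P·(0 + 6) = -2/13
Result: (1/39)/(t - 6) - ((1/39)t + 2/13)/(t² + 3)


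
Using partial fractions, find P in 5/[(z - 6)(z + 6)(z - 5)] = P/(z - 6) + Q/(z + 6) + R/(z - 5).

Cover-up at z = 6: P = 5/[(6 + 6)(6 - 5)] = 5/[(12)(1)] = 5/12


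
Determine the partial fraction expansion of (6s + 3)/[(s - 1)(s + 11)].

At s=1: α = (6·1 + 3)/(1 + 11) = 3/4. At s=-11: β = (6·(-11) + 3)/(-11 - 1) = 21/4
Result: (3/4)/(s - 1) + (21/4)/(s + 11)


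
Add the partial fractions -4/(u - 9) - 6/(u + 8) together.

Common denominator (u - 9)(u + 8). Numerator: -4(u + 8) - 6(u - 9) = (-4u - 32) - (6u - 54) = -10u + 22
Result: (-10u + 22)/[(u - 9)(u + 8)]


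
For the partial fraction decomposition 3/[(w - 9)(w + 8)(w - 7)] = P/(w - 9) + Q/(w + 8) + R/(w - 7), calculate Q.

Cover-up at w = -8: Q = 3/[(-8 - 9)(-8 - 7)] = 3/[(-17)(-15)] = 3/255 = 1/85


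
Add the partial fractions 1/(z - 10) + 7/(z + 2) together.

Common denominator (z - 10)(z + 2). Numerator: 1(z + 2) + 7(z - 10) = (z + 2) + (7z - 70) = 8z - 68
Result: (8z - 68)/[(z - 10)(z + 2)]


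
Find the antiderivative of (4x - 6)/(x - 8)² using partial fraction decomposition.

Decompose: P = 4, Q = 4·8 - 6 = 26, so (4x - 6)/(x - 8)² = 4/(x - 8) + 26/(x - 8)². Integrate: ∫ P/(x - 8) dx = 4 ln|(x - 8)|; ∫ Q/(x - 8)² dx = -26/(x - 8). Sum: 4 ln|(x - 8)| - 26/(x - 8) + C


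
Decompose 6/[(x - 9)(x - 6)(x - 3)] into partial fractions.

Using cover-up method: α = 1/3, β = -2/3, γ = 1/3
Result: (1/3)/(x - 9) - (2/3)/(x - 6) + (1/3)/(x - 3)


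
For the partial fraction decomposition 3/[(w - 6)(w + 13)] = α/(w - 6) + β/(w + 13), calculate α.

Cover-up at w = 6: α = 3/(6 + 13) = 3/19


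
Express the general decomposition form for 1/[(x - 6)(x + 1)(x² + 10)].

Two linear + quadratic: A/(x - 6) + B/(x + 1) + (Cx + D)/(x² + 10)


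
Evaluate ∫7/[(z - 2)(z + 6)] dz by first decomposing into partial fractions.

Decompose: 7/[(z - 2)(z + 6)] = (7/8)/(z - 2) - (7/8)/(z + 6). Integrate each term: (7/8) ln|(z - 2)| - (7/8) ln|(z + 6)| + C


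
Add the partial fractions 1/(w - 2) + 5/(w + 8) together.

Common denominator (w - 2)(w + 8). Numerator: 1(w + 8) + 5(w - 2) = (w + 8) + (5w - 10) = 6w - 2
Result: (6w - 2)/[(w - 2)(w + 8)]


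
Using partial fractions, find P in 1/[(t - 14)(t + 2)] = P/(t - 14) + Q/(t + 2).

Cover-up at t = 14: P = 1/(14 + 2) = 1/16


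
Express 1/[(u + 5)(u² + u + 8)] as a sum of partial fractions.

Cover-up at u = -5: A = 1/((-5)² + 1·(-5) + 8) = 1/28. Then B = -A = -1/28, C = -A·(1 - 5) = 1/7
Result: (1/28)/(u + 5) - ((1/28)u - 1/7)/(u² + u + 8)


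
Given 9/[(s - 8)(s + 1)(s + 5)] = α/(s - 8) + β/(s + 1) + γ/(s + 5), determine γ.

Cover-up at s = -5: γ = 9/[(-5 - 8)(-5 + 1)] = 9/[(-13)(-4)] = 9/52


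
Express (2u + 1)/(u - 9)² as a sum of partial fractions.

(2u + 1) = A(u - 9) + B. At u = 9: B = 2·9 + 1 = 19. Coeff of u: A = 2
Result: 2/(u - 9) + 19/(u - 9)²


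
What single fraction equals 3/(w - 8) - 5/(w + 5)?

Common denominator (w - 8)(w + 5). Numerator: 3(w + 5) - 5(w - 8) = (3w + 15) - (5w - 40) = -2w + 55
Result: (-2w + 55)/[(w - 8)(w + 5)]


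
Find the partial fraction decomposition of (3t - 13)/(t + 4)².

(3t - 13) = P(t + 4) + Q. At t = -4: Q = 3·(-4) - 13 = -25. Coeff of t: P = 3
Result: 3/(t + 4) - 25/(t + 4)²


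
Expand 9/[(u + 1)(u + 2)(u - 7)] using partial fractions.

Using cover-up method: P = -9/8, Q = 1, R = 1/8
Result: (-9/8)/(u + 1) + 1/(u + 2) + (1/8)/(u - 7)


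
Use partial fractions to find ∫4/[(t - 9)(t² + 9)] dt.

Cover-up at t=9: A = 4/(9²+9) = 2/45. Coeff matching: B = -2/45, C = -2/5. Decomposition: (2/45)/(t - 9) - ((2/45)t + 2/5)/(t² + 9). Integrate: linear → ln, quadratic → (1/2)ln + arctan: (2/45) ln|(t - 9)| - (1/45) ln(t² + 9) - (2/15) arctan(t/3) + C


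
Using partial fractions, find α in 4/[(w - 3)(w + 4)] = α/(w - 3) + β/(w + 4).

Cover-up at w = 3: α = 4/(3 + 4) = 4/7


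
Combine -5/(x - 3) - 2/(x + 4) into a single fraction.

Common denominator (x - 3)(x + 4). Numerator: -5(x + 4) - 2(x - 3) = (-5x - 20) - (2x - 6) = -7x - 14
Result: (-7x - 14)/[(x - 3)(x + 4)]


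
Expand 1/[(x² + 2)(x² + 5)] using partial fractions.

Coefficient matching gives A = C = 0, B = 1/(5-2) = 1/3, D = -B = -1/3
Result: (1/3)/(x² + 2) - (1/3)/(x² + 5)


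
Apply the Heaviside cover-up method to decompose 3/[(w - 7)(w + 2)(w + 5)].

Cover (w - 7), w=7: A = 3/[(7 + 2)(7 + 5)] = 1/36. Cover (w + 2), w=-2: B = 3/[(-2 - 7)(-2 + 5)] = -1/9. Cover (w + 5), w=-5: C = 3/[(-5 - 7)(-5 + 2)] = 1/12.
Result: (1/36)/(w - 7) - (1/9)/(w + 2) + (1/12)/(w + 5)


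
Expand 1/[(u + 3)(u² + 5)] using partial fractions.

Cover-up at u = -3: P = 1/((-3)² + 5) = 1/14. Then Q = -P = -1/14, R = -P·(0 - 3) = 3/14
Result: (1/14)/(u + 3) - ((1/14)u - 3/14)/(u² + 5)


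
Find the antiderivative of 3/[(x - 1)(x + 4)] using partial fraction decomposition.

Decompose: 3/[(x - 1)(x + 4)] = (3/5)/(x - 1) - (3/5)/(x + 4). Integrate each term: (3/5) ln|(x - 1)| - (3/5) ln|(x + 4)| + C


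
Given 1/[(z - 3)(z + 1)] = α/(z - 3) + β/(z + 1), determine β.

Cover-up at z = -1: β = 1/(-1 - 3) = -1/4


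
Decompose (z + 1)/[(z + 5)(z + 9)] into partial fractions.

At z=-5: α = (1·(-5) + 1)/(-5 + 9) = -1. At z=-9: β = (1·(-9) + 1)/(-9 + 5) = 2
Result: -1/(z + 5) + 2/(z + 9)


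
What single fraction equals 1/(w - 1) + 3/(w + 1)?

Common denominator (w - 1)(w + 1). Numerator: 1(w + 1) + 3(w - 1) = (w + 1) + (3w - 3) = 4w - 2
Result: (4w - 2)/[(w - 1)(w + 1)]


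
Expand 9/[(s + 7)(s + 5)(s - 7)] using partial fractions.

Using cover-up method: P = 9/28, Q = -3/8, R = 3/56
Result: (9/28)/(s + 7) - (3/8)/(s + 5) + (3/56)/(s - 7)


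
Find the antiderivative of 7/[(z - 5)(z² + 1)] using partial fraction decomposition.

Cover-up at z=5: α = 7/(5²+1) = 7/26. Coeff matching: β = -7/26, γ = -35/26. Decomposition: (7/26)/(z - 5) - ((7/26)z + 35/26)/(z² + 1). Integrate: linear → ln, quadratic → (1/2)ln + arctan: (7/26) ln|(z - 5)| - (7/52) ln(z² + 1) - (35/26) arctan(z) + C


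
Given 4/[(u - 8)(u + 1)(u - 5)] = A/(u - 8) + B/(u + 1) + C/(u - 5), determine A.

Cover-up at u = 8: A = 4/[(8 + 1)(8 - 5)] = 4/[(9)(3)] = 4/27


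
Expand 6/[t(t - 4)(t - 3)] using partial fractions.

Using cover-up method: α = 1/2, β = 3/2, γ = -2
Result: (1/2)/t + (3/2)/(t - 4) - 2/(t - 3)


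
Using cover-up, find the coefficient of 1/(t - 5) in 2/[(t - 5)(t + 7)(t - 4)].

Cover (t - 5), set t=5: 2/[(5 + 7)(5 - 4)] = 1/6


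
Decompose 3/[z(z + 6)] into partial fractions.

3/z(z + 6) = α/z + β/(z + 6). α = 3/(0 + 6) = 1/2, β = 3/(-6 - 0) = -1/2
Result: (1/2)/z - (1/2)/(z + 6)


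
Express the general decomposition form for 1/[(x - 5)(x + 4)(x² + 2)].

Two linear + quadratic: A/(x - 5) + B/(x + 4) + (Cx + D)/(x² + 2)


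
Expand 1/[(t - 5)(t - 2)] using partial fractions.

1/(t - 5)(t - 2) = α/(t - 5) + β/(t - 2). α = 1/(5 - 2) = 1/3, β = 1/(2 - 5) = -1/3
Result: (1/3)/(t - 5) - (1/3)/(t - 2)


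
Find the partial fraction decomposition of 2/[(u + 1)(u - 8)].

2/(u + 1)(u - 8) = P/(u + 1) + Q/(u - 8). P = 2/(-1 - 8) = -2/9, Q = 2/(8 + 1) = 2/9
Result: (-2/9)/(u + 1) + (2/9)/(u - 8)


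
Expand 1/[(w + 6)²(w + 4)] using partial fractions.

Cover-up at w=-4: R = 1/(-4 + 6)² = 1/4. Cover-up at w=-6: Q = 1/(-6 + 4) = -1/2. Comparing w² coeff: P = -R = -1/4
Result: (-1/4)/(w + 6) - (1/2)/(w + 6)² + (1/4)/(w + 4)


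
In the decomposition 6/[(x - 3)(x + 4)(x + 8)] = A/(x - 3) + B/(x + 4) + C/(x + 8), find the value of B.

Cover-up at x = -4: B = 6/[(-4 - 3)(-4 + 8)] = 6/[(-7)(4)] = -6/28 = -3/14


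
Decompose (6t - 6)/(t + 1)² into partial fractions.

(6t - 6) = A(t + 1) + B. At t = -1: B = 6·(-1) - 6 = -12. Coeff of t: A = 6
Result: 6/(t + 1) - 12/(t + 1)²


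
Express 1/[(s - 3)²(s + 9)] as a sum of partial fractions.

Cover-up at s=-9: R = 1/(-9 - 3)² = 1/144. Cover-up at s=3: Q = 1/(3 + 9) = 1/12. Comparing s² coeff: P = -R = -1/144
Result: (-1/144)/(s - 3) + (1/12)/(s - 3)² + (1/144)/(s + 9)


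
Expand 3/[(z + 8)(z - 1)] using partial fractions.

3/(z + 8)(z - 1) = P/(z + 8) + Q/(z - 1). P = 3/(-8 - 1) = -1/3, Q = 3/(1 + 8) = 1/3
Result: (-1/3)/(z + 8) + (1/3)/(z - 1)


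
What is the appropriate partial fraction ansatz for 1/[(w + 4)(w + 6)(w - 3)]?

Three distinct linear factors: P/(w + 4) + Q/(w + 6) + R/(w - 3)


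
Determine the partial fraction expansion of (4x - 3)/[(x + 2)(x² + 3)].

At x=-2: P = (4·(-2) - 3)/((-2)² + 3) = -11/7. Q = -P = 11/7, R = 4 - (-2)·P = 6/7
Result: (-11/7)/(x + 2) + ((11/7)x + 6/7)/(x² + 3)


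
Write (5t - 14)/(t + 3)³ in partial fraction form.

(5t - 14) = P(t + 3)² + Q(t + 3) + R. At t = -3: R = 5·(-3) - 14 = -29. Coefficients: P = 0, Q = 5
Result: 5/(t + 3)² - 29/(t + 3)³


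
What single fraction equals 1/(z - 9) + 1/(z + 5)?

Common denominator (z - 9)(z + 5). Numerator: 1(z + 5) + 1(z - 9) = (z + 5) + (z - 9) = 2z - 4
Result: (2z - 4)/[(z - 9)(z + 5)]


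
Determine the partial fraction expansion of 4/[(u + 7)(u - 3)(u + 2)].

Using cover-up method: P = 2/25, Q = 2/25, R = -4/25
Result: (2/25)/(u + 7) + (2/25)/(u - 3) - (4/25)/(u + 2)


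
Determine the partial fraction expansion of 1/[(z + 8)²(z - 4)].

Cover-up at z=4: R = 1/(4 + 8)² = 1/144. Cover-up at z=-8: Q = 1/(-8 - 4) = -1/12. Comparing z² coeff: P = -R = -1/144
Result: (-1/144)/(z + 8) - (1/12)/(z + 8)² + (1/144)/(z - 4)


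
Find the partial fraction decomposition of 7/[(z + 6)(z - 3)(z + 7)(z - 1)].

Using Heaviside cover-up: (1/9)/(z + 6) + (7/180)/(z - 3) - (7/80)/(z + 7) - (1/16)/(z - 1)


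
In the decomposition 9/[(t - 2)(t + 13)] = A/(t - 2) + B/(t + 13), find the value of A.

Cover-up at t = 2: A = 9/(2 + 13) = 9/15 = 3/5


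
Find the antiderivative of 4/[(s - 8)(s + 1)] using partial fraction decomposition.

Decompose: 4/[(s - 8)(s + 1)] = (4/9)/(s - 8) - (4/9)/(s + 1). Integrate each term: (4/9) ln|(s - 8)| - (4/9) ln|(s + 1)| + C


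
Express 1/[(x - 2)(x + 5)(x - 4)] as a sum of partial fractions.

Using cover-up method: α = -1/14, β = 1/63, γ = 1/18
Result: (-1/14)/(x - 2) + (1/63)/(x + 5) + (1/18)/(x - 4)


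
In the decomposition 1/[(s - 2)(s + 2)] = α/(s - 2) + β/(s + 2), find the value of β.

Cover-up at s = -2: β = 1/(-2 - 2) = -1/4


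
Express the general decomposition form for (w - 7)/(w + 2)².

Repeated linear factor: A/(w + 2) + B/(w + 2)²


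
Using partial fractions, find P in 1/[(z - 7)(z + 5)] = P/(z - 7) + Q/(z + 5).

Cover-up at z = 7: P = 1/(7 + 5) = 1/12


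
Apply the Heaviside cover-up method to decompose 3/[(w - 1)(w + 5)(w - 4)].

Cover (w - 1), w=1: A = 3/[(1 + 5)(1 - 4)] = -1/6. Cover (w + 5), w=-5: B = 3/[(-5 - 1)(-5 - 4)] = 1/18. Cover (w - 4), w=4: C = 3/[(4 - 1)(4 + 5)] = 1/9.
Result: (-1/6)/(w - 1) + (1/18)/(w + 5) + (1/9)/(w - 4)


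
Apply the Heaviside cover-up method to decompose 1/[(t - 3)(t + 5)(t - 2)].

Cover (t - 3), t=3: α = 1/[(3 + 5)(3 - 2)] = 1/8. Cover (t + 5), t=-5: β = 1/[(-5 - 3)(-5 - 2)] = 1/56. Cover (t - 2), t=2: γ = 1/[(2 - 3)(2 + 5)] = -1/7.
Result: (1/8)/(t - 3) + (1/56)/(t + 5) - (1/7)/(t - 2)


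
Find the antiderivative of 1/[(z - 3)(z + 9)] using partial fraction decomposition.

Decompose: 1/[(z - 3)(z + 9)] = (1/12)/(z - 3) - (1/12)/(z + 9). Integrate each term: (1/12) ln|(z - 3)| - (1/12) ln|(z + 9)| + C


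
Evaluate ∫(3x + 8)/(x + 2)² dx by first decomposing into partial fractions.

Decompose: P = 3, Q = 3·(-2) + 8 = 2, so (3x + 8)/(x + 2)² = 3/(x + 2) + 2/(x + 2)². Integrate: ∫ P/(x + 2) dx = 3 ln|(x + 2)|; ∫ Q/(x + 2)² dx = -2/(x + 2). Sum: 3 ln|(x + 2)| - 2/(x + 2) + C


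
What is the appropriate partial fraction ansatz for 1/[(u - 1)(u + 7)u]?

Three distinct linear factors: A/(u - 1) + B/(u + 7) + C/u


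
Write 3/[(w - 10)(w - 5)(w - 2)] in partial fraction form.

Using cover-up method: α = 3/40, β = -1/5, γ = 1/8
Result: (3/40)/(w - 10) - (1/5)/(w - 5) + (1/8)/(w - 2)


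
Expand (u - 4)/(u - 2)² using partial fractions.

(u - 4) = α(u - 2) + β. At u = 2: β = 1·2 - 4 = -2. Coeff of u: α = 1
Result: 1/(u - 2) - 2/(u - 2)²


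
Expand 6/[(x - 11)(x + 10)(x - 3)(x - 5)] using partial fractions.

Using Heaviside cover-up: (1/168)/(x - 11) - (2/1365)/(x + 10) + (3/104)/(x - 3) - (1/30)/(x - 5)


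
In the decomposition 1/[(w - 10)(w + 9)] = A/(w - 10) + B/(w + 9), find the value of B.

Cover-up at w = -9: B = 1/(-9 - 10) = -1/19


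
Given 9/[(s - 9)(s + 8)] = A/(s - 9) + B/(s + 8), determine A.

Cover-up at s = 9: A = 9/(9 + 8) = 9/17


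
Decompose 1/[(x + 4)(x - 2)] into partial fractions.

1/(x + 4)(x - 2) = α/(x + 4) + β/(x - 2). α = 1/(-4 - 2) = -1/6, β = 1/(2 + 4) = 1/6
Result: (-1/6)/(x + 4) + (1/6)/(x - 2)


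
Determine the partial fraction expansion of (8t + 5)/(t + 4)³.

(8t + 5) = α(t + 4)² + β(t + 4) + γ. At t = -4: γ = 8·(-4) + 5 = -27. Coefficients: α = 0, β = 8
Result: 8/(t + 4)² - 27/(t + 4)³


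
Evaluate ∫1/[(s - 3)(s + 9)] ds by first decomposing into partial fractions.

Decompose: 1/[(s - 3)(s + 9)] = (1/12)/(s - 3) - (1/12)/(s + 9). Integrate each term: (1/12) ln|(s - 3)| - (1/12) ln|(s + 9)| + C


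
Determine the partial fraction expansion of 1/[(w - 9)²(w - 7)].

Cover-up at w=7: γ = 1/(7 - 9)² = 1/4. Cover-up at w=9: β = 1/(9 - 7) = 1/2. Comparing w² coeff: α = -γ = -1/4
Result: (-1/4)/(w - 9) + (1/2)/(w - 9)² + (1/4)/(w - 7)


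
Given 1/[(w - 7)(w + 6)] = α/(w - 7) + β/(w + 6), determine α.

Cover-up at w = 7: α = 1/(7 + 6) = 1/13


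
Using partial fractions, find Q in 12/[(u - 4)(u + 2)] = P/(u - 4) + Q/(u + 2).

Cover-up at u = -2: Q = 12/(-2 - 4) = -12/6 = -2


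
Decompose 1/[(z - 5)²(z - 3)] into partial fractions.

Cover-up at z=3: R = 1/(3 - 5)² = 1/4. Cover-up at z=5: Q = 1/(5 - 3) = 1/2. Comparing z² coeff: P = -R = -1/4
Result: (-1/4)/(z - 5) + (1/2)/(z - 5)² + (1/4)/(z - 3)
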